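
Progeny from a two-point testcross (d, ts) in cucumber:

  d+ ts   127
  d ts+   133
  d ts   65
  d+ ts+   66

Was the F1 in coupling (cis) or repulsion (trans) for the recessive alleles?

The two most frequent classes are d+ ts (127) and d ts+ (133); these are the parental (non-recombinant) types.
So the F1 carried d+ ts on one chromosome and d ts+ on the other — the recessive alleles are on opposite chromosomes (trans / repulsion).

trans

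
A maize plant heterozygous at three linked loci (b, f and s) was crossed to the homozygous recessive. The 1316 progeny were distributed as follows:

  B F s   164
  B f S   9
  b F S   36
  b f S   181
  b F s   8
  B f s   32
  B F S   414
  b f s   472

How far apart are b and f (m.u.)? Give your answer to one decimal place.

The two most frequent reciprocal classes, B F S and b f s, are the parental types, so the F1 was B F S / b f s.
The two rarest classes, B f S and b F s, are the double crossovers. Comparing them with the parentals, only the f allele has switched, so f is the middle locus and the order is s – f – b.
Crossovers in the f–b interval produce the single-crossover classes b F S and B f s (36 + 32 = 68) plus the double crossovers (17).
RF(f–b) = (68 + 17) / 1316 = 85/1316 = 0.0646 → 6.5 m.u.

6.5 m.u.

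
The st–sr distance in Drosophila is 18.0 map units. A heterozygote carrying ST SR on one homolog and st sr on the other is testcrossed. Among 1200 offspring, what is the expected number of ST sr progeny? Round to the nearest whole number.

A map distance of 18.0 map units corresponds to a recombination frequency of 0.180.
The F1 is ST SR / st sr, so ST sr is a recombinant gamete class with expected frequency r/2 = 0.180/2 = 0.0900.
Expected number = 0.0900 × 1200 = 108.00 ≈ 108.

108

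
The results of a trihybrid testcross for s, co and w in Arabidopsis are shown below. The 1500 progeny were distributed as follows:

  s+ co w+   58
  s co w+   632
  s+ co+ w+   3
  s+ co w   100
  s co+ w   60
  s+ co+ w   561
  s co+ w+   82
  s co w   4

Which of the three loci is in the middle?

w

The two most frequent reciprocal classes, s+ co+ w and s co w+, are the parental types, so the F1 was s+ co+ w / s co w+.
The two rarest classes, s+ co+ w+ and s co w, are the double crossovers. Comparing them with the parentals, only the w allele has switched, so w is the middle locus and the order is s – w – co.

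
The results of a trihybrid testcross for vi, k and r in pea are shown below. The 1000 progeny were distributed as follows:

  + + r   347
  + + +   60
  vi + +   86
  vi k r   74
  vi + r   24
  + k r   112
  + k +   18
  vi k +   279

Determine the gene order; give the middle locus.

The two most frequent reciprocal classes, vi k + and + + r, are the parental types, so the F1 was vi k + / + + r.
The two rarest classes, + k + and vi + r, are the double crossovers. Comparing them with the parentals, only the vi allele has switched, so vi is the middle locus and the order is k – vi – r.

vi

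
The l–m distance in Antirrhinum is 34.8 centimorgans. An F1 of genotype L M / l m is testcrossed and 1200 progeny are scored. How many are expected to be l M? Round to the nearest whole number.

A map distance of 34.8 centimorgans corresponds to a recombination frequency of 0.348.
The F1 is L M / l m, so l M is a recombinant gamete class with expected frequency r/2 = 0.348/2 = 0.1740.
Expected number = 0.1740 × 1200 = 208.80 ≈ 209.

209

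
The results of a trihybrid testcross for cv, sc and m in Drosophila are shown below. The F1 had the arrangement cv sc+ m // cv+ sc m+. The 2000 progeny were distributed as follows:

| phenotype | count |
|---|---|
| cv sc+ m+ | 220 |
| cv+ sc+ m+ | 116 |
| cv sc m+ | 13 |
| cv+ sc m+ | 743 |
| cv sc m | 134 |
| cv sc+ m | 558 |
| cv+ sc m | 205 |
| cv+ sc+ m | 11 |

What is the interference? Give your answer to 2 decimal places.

0.61

The two rarest classes, cv+ sc+ m and cv sc m+, are the double crossovers. Comparing them with the parentals, only the cv allele has switched, so cv is the middle locus and the order is m – cv – sc.
m–cv: (425 + 24)/2000 = 0.2245; cv–sc: (250 + 24)/2000 = 0.1370.
Expected DCO frequency = 0.2245 × 0.1370 ≈ 0.03076; observed = 24/2000 ≈ 0.01200.
Coefficient of coincidence = 0.01200/0.03076 ≈ 0.39; interference = 1 − 0.39 = 0.61.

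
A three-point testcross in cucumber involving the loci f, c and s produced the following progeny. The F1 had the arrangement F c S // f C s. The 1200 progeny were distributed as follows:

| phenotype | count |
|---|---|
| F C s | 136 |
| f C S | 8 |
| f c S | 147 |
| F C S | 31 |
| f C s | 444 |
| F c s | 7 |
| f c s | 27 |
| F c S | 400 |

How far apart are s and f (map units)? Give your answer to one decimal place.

24.8 map units

The two rarest classes, F c s and f C S, are the double crossovers. Comparing them with the parentals, only the s allele has switched, so s is the middle locus and the order is f – s – c.
Crossovers in the f–s interval produce the single-crossover classes f c S and F C s (147 + 136 = 283) plus the double crossovers (15).
RF(f–s) = (283 + 15) / 1200 = 298/1200 = 0.2483 → 24.8 map units.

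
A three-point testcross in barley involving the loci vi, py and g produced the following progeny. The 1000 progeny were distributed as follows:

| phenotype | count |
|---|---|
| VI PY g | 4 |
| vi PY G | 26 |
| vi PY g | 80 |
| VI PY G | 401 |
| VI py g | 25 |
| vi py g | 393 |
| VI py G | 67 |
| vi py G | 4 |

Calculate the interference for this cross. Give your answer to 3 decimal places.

0.125

The two most frequent reciprocal classes, vi py g and VI PY G, are the parental types, so the F1 was vi py g / VI PY G.
The two rarest classes, vi py G and VI PY g, are the double crossovers. Comparing them with the parentals, only the g allele has switched, so g is the middle locus and the order is py – g – vi.
py–g: (147 + 8)/1000 = 0.1550; g–vi: (51 + 8)/1000 = 0.0590.
Expected DCO frequency = 0.1550 × 0.0590 ≈ 0.00914; observed = 8/1000 ≈ 0.00800.
Coefficient of coincidence = 0.00800/0.00914 ≈ 0.875; interference = 1 − 0.875 = 0.125.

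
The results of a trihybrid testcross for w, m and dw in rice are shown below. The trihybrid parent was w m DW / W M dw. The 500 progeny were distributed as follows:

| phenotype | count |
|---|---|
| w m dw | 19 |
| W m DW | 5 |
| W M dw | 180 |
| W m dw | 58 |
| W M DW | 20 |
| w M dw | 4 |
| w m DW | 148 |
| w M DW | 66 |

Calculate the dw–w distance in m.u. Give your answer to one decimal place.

9.6 m.u.

The two rarest classes, W m DW and w M dw, are the double crossovers. Comparing them with the parentals, only the w allele has switched, so w is the middle locus and the order is dw – w – m.
Crossovers in the dw–w interval produce the single-crossover classes w m dw and W M DW (19 + 20 = 39) plus the double crossovers (9).
RF(dw–w) = (39 + 9) / 500 = 48/500 = 0.0960 → 9.6 m.u.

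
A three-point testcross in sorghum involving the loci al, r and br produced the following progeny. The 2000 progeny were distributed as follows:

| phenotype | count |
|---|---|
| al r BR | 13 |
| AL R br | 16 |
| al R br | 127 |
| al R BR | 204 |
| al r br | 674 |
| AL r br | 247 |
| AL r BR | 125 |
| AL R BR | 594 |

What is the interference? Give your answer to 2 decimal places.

0.57

The two most frequent reciprocal classes, AL R BR and al r br, are the parental types, so the F1 was AL R BR / al r br.
The two rarest classes, AL R br and al r BR, are the double crossovers. Comparing them with the parentals, only the br allele has switched, so br is the middle locus and the order is al – br – r.
al–br: (451 + 29)/2000 = 0.2400; br–r: (252 + 29)/2000 = 0.1405.
Expected DCO frequency = 0.2400 × 0.1405 ≈ 0.03372; observed = 29/2000 ≈ 0.01450.
Coefficient of coincidence = 0.01450/0.03372 ≈ 0.43; interference = 1 − 0.43 = 0.57.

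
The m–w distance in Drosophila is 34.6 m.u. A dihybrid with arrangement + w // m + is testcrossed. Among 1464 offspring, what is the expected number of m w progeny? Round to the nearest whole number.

253

A map distance of 34.6 m.u. corresponds to a recombination frequency of 0.346.
The F1 is + w / m +, so m w is a recombinant gamete class with expected frequency r/2 = 0.346/2 = 0.1730.
Expected number = 0.1730 × 1464 = 253.27 ≈ 253.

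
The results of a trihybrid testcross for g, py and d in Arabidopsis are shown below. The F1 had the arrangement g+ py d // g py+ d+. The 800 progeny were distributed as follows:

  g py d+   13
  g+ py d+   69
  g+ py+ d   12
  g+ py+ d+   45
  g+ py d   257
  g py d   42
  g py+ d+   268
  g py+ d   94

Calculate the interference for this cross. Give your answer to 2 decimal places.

The two rarest classes, g+ py+ d and g py d+, are the double crossovers. Comparing them with the parentals, only the py allele has switched, so py is the middle locus and the order is g – py – d.
g–py: (87 + 25)/800 = 0.1400; py–d: (163 + 25)/800 = 0.2350.
Expected DCO frequency = 0.1400 × 0.2350 ≈ 0.03290; observed = 25/800 ≈ 0.03125.
Coefficient of coincidence = 0.03125/0.03290 ≈ 0.95; interference = 1 − 0.95 = 0.05.

0.05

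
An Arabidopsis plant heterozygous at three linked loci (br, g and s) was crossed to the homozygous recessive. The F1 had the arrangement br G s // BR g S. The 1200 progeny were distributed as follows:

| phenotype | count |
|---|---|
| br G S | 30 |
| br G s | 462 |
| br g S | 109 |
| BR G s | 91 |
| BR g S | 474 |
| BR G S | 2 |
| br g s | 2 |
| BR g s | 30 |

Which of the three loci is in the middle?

The two rarest classes, br g s and BR G S, are the double crossovers. Comparing them with the parentals, only the g allele has switched, so g is the middle locus and the order is s – g – br.

g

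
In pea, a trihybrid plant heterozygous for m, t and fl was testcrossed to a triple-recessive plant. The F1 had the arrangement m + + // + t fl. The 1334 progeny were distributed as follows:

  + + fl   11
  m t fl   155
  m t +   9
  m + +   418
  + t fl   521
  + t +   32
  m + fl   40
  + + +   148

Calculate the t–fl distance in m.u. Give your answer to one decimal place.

The two rarest classes, m t + and + + fl, are the double crossovers. Comparing them with the parentals, only the t allele has switched, so t is the middle locus and the order is fl – t – m.
Crossovers in the fl–t interval produce the single-crossover classes m + fl and + t + (40 + 32 = 72) plus the double crossovers (20).
RF(fl–t) = (72 + 20) / 1334 = 92/1334 = 0.0690 → 6.9 m.u.

6.9 m.u.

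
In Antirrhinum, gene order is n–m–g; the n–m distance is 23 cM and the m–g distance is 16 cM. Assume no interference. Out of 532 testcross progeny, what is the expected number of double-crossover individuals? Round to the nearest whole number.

Map distances give recombination frequencies of 0.230 and 0.160 for the two intervals.
With no interference, expected double-crossover frequency = 0.230 × 0.160 = 0.03680.
Expected number = 0.03680 × 532 = 19.58 ≈ 20.

20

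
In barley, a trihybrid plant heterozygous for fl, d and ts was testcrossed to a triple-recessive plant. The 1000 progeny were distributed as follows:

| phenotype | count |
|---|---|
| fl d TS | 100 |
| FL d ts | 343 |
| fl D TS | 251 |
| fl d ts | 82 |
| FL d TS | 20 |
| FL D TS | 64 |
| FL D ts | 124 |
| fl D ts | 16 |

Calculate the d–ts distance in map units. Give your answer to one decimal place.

The two most frequent reciprocal classes, FL d ts and fl D TS, are the parental types, so the F1 was FL d ts / fl D TS.
The two rarest classes, FL d TS and fl D ts, are the double crossovers. Comparing them with the parentals, only the ts allele has switched, so ts is the middle locus and the order is fl – ts – d.
Crossovers in the ts–d interval produce the single-crossover classes FL D ts and fl d TS (124 + 100 = 224) plus the double crossovers (36).
RF(ts–d) = (224 + 36) / 1000 = 260/1000 = 0.2600 → 26.0 map units.

26.0 map units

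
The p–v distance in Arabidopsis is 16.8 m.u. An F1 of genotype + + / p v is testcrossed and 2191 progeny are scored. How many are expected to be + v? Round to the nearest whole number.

A map distance of 16.8 m.u. corresponds to a recombination frequency of 0.168.
The F1 is + + / p v, so + v is a recombinant gamete class with expected frequency r/2 = 0.168/2 = 0.0840.
Expected number = 0.0840 × 2191 = 184.04 ≈ 184.

184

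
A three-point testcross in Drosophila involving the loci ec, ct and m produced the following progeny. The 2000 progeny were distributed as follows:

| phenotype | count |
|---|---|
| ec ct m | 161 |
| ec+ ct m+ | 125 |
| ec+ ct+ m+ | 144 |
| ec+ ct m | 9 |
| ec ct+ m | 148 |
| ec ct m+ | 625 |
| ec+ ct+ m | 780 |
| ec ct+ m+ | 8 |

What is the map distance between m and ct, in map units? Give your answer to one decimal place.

The two most frequent reciprocal classes, ec+ ct+ m and ec ct m+, are the parental types, so the F1 was ec+ ct+ m / ec ct m+.
The two rarest classes, ec+ ct m and ec ct+ m+, are the double crossovers. Comparing them with the parentals, only the ct allele has switched, so ct is the middle locus and the order is m – ct – ec.
Crossovers in the m–ct interval produce the single-crossover classes ec+ ct+ m+ and ec ct m (144 + 161 = 305) plus the double crossovers (17).
RF(m–ct) = (305 + 17) / 2000 = 322/2000 = 0.1610 → 16.1 map units.

16.1 map units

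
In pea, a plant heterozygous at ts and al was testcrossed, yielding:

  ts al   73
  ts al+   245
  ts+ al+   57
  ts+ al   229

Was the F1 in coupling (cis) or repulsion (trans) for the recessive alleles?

The two most frequent classes are ts+ al (229) and ts al+ (245); these are the parental (non-recombinant) types.
So the F1 carried ts+ al on one chromosome and ts al+ on the other — the recessive alleles are on opposite chromosomes (trans / repulsion).

trans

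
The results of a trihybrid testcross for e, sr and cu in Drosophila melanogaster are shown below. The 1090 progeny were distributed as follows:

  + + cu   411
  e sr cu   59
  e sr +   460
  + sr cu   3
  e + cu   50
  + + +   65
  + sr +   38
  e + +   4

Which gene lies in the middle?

sr

The two most frequent reciprocal classes, + + cu and e sr +, are the parental types, so the F1 was + + cu / e sr +.
The two rarest classes, + sr cu and e + +, are the double crossovers. Comparing them with the parentals, only the sr allele has switched, so sr is the middle locus and the order is cu – sr – e.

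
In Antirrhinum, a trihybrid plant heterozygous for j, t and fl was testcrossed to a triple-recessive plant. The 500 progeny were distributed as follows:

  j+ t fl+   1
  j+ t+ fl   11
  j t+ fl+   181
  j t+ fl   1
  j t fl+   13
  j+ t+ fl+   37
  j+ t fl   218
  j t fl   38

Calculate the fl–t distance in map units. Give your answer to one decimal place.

5.2 map units

The two most frequent reciprocal classes, j+ t fl and j t+ fl+, are the parental types, so the F1 was j+ t fl / j t+ fl+.
The two rarest classes, j+ t fl+ and j t+ fl, are the double crossovers. Comparing them with the parentals, only the fl allele has switched, so fl is the middle locus and the order is j – fl – t.
Crossovers in the fl–t interval produce the single-crossover classes j+ t+ fl and j t fl+ (11 + 13 = 24) plus the double crossovers (2).
RF(fl–t) = (24 + 2) / 500 = 26/500 = 0.0520 → 5.2 map units.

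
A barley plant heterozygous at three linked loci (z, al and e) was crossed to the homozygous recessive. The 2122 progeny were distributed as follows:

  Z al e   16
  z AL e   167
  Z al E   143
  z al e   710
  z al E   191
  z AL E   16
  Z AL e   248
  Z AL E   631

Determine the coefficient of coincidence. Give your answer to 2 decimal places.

The two most frequent reciprocal classes, Z AL E and z al e, are the parental types, so the F1 was Z AL E / z al e.
The two rarest classes, z AL E and Z al e, are the double crossovers. Comparing them with the parentals, only the z allele has switched, so z is the middle locus and the order is al – z – e.
al–z: (310 + 32)/2122 = 0.1612; z–e: (439 + 32)/2122 = 0.2220.
Expected DCO frequency = 0.1612 × 0.2220 ≈ 0.03579; observed = 32/2122 ≈ 0.01508.
Coefficient of coincidence = 0.01508/0.03579 ≈ 0.42.

0.42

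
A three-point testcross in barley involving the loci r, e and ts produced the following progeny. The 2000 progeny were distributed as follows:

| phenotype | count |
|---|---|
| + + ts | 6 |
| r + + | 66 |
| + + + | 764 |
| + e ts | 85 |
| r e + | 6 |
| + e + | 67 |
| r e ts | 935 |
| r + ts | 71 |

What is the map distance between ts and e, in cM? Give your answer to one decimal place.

7.5 cM

The two most frequent reciprocal classes, + + + and r e ts, are the parental types, so the F1 was + + + / r e ts.
The two rarest classes, + + ts and r e +, are the double crossovers. Comparing them with the parentals, only the ts allele has switched, so ts is the middle locus and the order is e – ts – r.
Crossovers in the e–ts interval produce the single-crossover classes + e + and r + ts (67 + 71 = 138) plus the double crossovers (12).
RF(e–ts) = (138 + 12) / 2000 = 150/2000 = 0.0750 → 7.5 cM.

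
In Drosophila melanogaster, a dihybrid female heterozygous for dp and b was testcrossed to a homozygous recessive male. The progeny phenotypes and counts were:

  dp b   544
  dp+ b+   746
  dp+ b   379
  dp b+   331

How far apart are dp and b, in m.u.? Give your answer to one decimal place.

35.5 m.u.

The two most frequent classes, dp+ b+ (746) and dp b (544), are the parental types, so the F1 was dp+ b+ / dp b.
The recombinant classes are dp+ b and dp b+: 379 + 331 = 710.
Recombination frequency = 710/2000 = 0.3550 ≈ 35.5%, i.e. 35.5 m.u.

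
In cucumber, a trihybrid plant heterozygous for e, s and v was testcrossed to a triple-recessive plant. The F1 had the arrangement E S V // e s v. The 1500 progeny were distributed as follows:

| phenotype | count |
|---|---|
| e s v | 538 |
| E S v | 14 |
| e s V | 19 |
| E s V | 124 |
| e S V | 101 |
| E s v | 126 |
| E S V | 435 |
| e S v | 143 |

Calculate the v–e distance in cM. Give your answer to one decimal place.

The two rarest classes, E S v and e s V, are the double crossovers. Comparing them with the parentals, only the v allele has switched, so v is the middle locus and the order is e – v – s.
Crossovers in the e–v interval produce the single-crossover classes e S V and E s v (101 + 126 = 227) plus the double crossovers (33).
RF(e–v) = (227 + 33) / 1500 = 260/1500 = 0.1733 → 17.3 cM.

17.3 cM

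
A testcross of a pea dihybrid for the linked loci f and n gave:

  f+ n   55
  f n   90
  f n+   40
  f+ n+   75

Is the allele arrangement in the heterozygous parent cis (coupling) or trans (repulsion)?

cis

The two most frequent classes are f+ n+ (75) and f n (90); these are the parental (non-recombinant) types.
So the F1 carried f+ n+ on one chromosome and f n on the other — the recessive alleles are on the same chromosome (cis / coupling).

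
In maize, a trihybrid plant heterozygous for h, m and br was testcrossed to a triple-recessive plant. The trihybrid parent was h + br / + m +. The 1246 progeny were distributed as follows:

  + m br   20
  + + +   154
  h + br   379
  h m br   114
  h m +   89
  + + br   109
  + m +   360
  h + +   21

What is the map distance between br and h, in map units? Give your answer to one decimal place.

The two rarest classes, h + + and + m br, are the double crossovers. Comparing them with the parentals, only the br allele has switched, so br is the middle locus and the order is m – br – h.
Crossovers in the br–h interval produce the single-crossover classes + + br and h m + (109 + 89 = 198) plus the double crossovers (41).
RF(br–h) = (198 + 41) / 1246 = 239/1246 = 0.1918 → 19.2 map units.

19.2 map units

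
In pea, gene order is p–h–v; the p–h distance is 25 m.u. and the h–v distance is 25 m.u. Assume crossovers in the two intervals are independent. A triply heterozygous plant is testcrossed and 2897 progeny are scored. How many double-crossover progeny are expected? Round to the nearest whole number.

181

Map distances give recombination frequencies of 0.250 and 0.250 for the two intervals.
With no interference, expected double-crossover frequency = 0.250 × 0.250 = 0.06250.
Expected number = 0.06250 × 2897 = 181.06 ≈ 181.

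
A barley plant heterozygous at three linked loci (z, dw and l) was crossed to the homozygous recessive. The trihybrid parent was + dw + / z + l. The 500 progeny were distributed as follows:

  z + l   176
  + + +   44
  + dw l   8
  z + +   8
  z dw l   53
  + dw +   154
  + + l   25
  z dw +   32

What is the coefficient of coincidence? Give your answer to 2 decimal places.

0.97

The two rarest classes, + dw l and z + +, are the double crossovers. Comparing them with the parentals, only the l allele has switched, so l is the middle locus and the order is z – l – dw.
z–l: (57 + 16)/500 = 0.1460; l–dw: (97 + 16)/500 = 0.2260.
Expected DCO frequency = 0.1460 × 0.2260 ≈ 0.03300; observed = 16/500 ≈ 0.03200.
Coefficient of coincidence = 0.03200/0.03300 ≈ 0.97.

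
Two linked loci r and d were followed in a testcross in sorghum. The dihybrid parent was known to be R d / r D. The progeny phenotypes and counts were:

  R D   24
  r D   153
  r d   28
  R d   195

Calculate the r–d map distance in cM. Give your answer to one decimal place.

13.0 cM

The recombinant classes are R D and r d: 24 + 28 = 52.
Recombination frequency = 52/400 = 0.1300 ≈ 13.0%, i.e. 13.0 cM.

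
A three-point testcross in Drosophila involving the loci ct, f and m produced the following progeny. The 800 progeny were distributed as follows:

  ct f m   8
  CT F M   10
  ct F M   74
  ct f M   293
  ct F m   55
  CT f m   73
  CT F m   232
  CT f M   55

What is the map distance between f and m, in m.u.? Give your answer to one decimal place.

The two most frequent reciprocal classes, ct f M and CT F m, are the parental types, so the F1 was ct f M / CT F m.
The two rarest classes, ct f m and CT F M, are the double crossovers. Comparing them with the parentals, only the m allele has switched, so m is the middle locus and the order is ct – m – f.
Crossovers in the m–f interval produce the single-crossover classes ct F M and CT f m (74 + 73 = 147) plus the double crossovers (18).
RF(m–f) = (147 + 18) / 800 = 165/800 = 0.2062 → 20.6 m.u.

20.6 m.u.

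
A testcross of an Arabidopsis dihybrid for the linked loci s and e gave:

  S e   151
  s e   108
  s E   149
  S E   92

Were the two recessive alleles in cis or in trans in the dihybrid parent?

trans

The two most frequent classes are S e (151) and s E (149); these are the parental (non-recombinant) types.
So the F1 carried S e on one chromosome and s E on the other — the recessive alleles are on opposite chromosomes (trans / repulsion).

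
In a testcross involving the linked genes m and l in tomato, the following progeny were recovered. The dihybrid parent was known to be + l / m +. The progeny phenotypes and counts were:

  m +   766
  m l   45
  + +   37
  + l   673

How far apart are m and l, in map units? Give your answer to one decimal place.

The recombinant classes are + + and m l: 37 + 45 = 82.
Recombination frequency = 82/1521 = 0.0539 ≈ 5.4%, i.e. 5.4 map units.

5.4 map units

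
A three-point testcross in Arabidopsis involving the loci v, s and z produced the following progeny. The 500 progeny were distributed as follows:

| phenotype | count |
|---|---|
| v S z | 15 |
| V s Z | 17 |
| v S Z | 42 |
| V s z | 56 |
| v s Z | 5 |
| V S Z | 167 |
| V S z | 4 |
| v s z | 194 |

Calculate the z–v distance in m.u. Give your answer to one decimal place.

21.4 m.u.

The two most frequent reciprocal classes, V S Z and v s z, are the parental types, so the F1 was V S Z / v s z.
The two rarest classes, V S z and v s Z, are the double crossovers. Comparing them with the parentals, only the z allele has switched, so z is the middle locus and the order is s – z – v.
Crossovers in the z–v interval produce the single-crossover classes v S Z and V s z (42 + 56 = 98) plus the double crossovers (9).
RF(z–v) = (98 + 9) / 500 = 107/500 = 0.2140 → 21.4 m.u.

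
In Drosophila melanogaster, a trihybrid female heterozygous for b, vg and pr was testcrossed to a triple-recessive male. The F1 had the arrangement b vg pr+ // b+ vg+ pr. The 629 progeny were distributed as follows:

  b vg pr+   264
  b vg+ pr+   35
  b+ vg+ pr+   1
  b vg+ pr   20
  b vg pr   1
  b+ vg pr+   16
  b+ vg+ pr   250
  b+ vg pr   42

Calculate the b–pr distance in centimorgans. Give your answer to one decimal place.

The two rarest classes, b vg pr and b+ vg+ pr+, are the double crossovers. Comparing them with the parentals, only the pr allele has switched, so pr is the middle locus and the order is b – pr – vg.
Crossovers in the b–pr interval produce the single-crossover classes b+ vg pr+ and b vg+ pr (16 + 20 = 36) plus the double crossovers (2).
RF(b–pr) = (36 + 2) / 629 = 38/629 = 0.0604 → 6.0 centimorgans.

6.0 centimorgans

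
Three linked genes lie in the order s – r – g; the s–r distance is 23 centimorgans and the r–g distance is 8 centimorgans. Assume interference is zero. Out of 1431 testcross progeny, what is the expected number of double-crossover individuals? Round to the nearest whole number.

26

Map distances give recombination frequencies of 0.230 and 0.080 for the two intervals.
With no interference, expected double-crossover frequency = 0.230 × 0.080 = 0.01840.
Expected number = 0.01840 × 1431 = 26.33 ≈ 26.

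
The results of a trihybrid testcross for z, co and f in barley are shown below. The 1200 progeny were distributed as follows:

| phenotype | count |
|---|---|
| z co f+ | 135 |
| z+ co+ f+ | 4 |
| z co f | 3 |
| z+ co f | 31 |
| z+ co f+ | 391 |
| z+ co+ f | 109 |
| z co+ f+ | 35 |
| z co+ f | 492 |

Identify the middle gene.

co

The two most frequent reciprocal classes, z+ co f+ and z co+ f, are the parental types, so the F1 was z+ co f+ / z co+ f.
The two rarest classes, z+ co+ f+ and z co f, are the double crossovers. Comparing them with the parentals, only the co allele has switched, so co is the middle locus and the order is f – co – z.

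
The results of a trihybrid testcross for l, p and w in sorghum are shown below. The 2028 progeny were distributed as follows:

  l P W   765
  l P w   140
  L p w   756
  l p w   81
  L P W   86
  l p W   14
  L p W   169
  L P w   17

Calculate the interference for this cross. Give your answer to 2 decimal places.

0.07

The two most frequent reciprocal classes, l P W and L p w, are the parental types, so the F1 was l P W / L p w.
The two rarest classes, l p W and L P w, are the double crossovers. Comparing them with the parentals, only the p allele has switched, so p is the middle locus and the order is l – p – w.
l–p: (167 + 31)/2028 = 0.0976; p–w: (309 + 31)/2028 = 0.1677.
Expected DCO frequency = 0.0976 × 0.1677 ≈ 0.01637; observed = 31/2028 ≈ 0.01529.
Coefficient of coincidence = 0.01529/0.01637 ≈ 0.93; interference = 1 − 0.93 = 0.07.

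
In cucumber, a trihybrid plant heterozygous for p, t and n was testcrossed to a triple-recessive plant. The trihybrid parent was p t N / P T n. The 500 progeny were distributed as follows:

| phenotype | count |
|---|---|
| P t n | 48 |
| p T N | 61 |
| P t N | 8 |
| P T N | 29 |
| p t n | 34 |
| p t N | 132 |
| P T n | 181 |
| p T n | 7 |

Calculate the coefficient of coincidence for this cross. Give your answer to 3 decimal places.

The two rarest classes, P t N and p T n, are the double crossovers. Comparing them with the parentals, only the p allele has switched, so p is the middle locus and the order is t – p – n.
t–p: (109 + 15)/500 = 0.2480; p–n: (63 + 15)/500 = 0.1560.
Expected DCO frequency = 0.2480 × 0.1560 ≈ 0.03869; observed = 15/500 ≈ 0.03000.
Coefficient of coincidence = 0.03000/0.03869 ≈ 0.775.

0.775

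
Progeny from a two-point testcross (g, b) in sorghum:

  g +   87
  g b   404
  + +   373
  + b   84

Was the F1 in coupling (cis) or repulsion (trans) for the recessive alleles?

cis

The two most frequent classes are + + (373) and g b (404); these are the parental (non-recombinant) types.
So the F1 carried + + on one chromosome and g b on the other — the recessive alleles are on the same chromosome (cis / coupling).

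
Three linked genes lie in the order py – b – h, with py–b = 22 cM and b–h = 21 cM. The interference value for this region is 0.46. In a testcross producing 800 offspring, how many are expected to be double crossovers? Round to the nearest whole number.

Map distances give recombination frequencies of 0.220 and 0.210 for the two intervals.
With interference 0.46 (so coincidence = 0.54), expected double-crossover frequency = 0.220 × 0.210 × 0.54 = 0.02495.
Expected number = 0.02495 × 800 = 19.96 ≈ 20.

20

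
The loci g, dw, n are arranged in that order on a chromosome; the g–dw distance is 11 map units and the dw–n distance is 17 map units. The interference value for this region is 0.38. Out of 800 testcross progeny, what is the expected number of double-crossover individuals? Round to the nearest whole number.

9

Map distances give recombination frequencies of 0.110 and 0.170 for the two intervals.
With interference 0.38 (so coincidence = 0.62), expected double-crossover frequency = 0.110 × 0.170 × 0.62 = 0.01159.
Expected number = 0.01159 × 800 = 9.28 ≈ 9.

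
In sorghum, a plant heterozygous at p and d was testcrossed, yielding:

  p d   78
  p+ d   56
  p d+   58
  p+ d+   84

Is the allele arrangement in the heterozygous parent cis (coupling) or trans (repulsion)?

The two most frequent classes are p+ d+ (84) and p d (78); these are the parental (non-recombinant) types.
So the F1 carried p+ d+ on one chromosome and p d on the other — the recessive alleles are on the same chromosome (cis / coupling).

cis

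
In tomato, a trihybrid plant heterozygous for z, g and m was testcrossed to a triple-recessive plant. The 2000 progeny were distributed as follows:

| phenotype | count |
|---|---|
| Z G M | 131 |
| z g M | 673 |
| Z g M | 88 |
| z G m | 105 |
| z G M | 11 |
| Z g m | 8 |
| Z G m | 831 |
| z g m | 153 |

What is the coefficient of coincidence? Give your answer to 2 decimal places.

0.59

The two most frequent reciprocal classes, Z G m and z g M, are the parental types, so the F1 was Z G m / z g M.
The two rarest classes, Z g m and z G M, are the double crossovers. Comparing them with the parentals, only the g allele has switched, so g is the middle locus and the order is m – g – z.
m–g: (284 + 19)/2000 = 0.1515; g–z: (193 + 19)/2000 = 0.1060.
Expected DCO frequency = 0.1515 × 0.1060 ≈ 0.01606; observed = 19/2000 ≈ 0.00950.
Coefficient of coincidence = 0.00950/0.01606 ≈ 0.59.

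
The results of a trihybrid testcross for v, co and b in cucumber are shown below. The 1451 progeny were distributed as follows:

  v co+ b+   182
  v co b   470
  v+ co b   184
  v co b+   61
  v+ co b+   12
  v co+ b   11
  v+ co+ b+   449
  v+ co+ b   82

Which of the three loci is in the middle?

co

The two most frequent reciprocal classes, v+ co+ b+ and v co b, are the parental types, so the F1 was v+ co+ b+ / v co b.
The two rarest classes, v+ co b+ and v co+ b, are the double crossovers. Comparing them with the parentals, only the co allele has switched, so co is the middle locus and the order is v – co – b.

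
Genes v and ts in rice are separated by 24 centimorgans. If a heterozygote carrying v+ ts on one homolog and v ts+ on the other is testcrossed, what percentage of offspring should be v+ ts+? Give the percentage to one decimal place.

A map distance of 24 centimorgans corresponds to a recombination frequency of 0.240.
The F1 is v+ ts / v ts+, so v+ ts+ is a recombinant gamete class with expected frequency r/2 = 0.240/2 = 0.1200.
That is 0.1200 = 12.0% of the progeny.

12.0%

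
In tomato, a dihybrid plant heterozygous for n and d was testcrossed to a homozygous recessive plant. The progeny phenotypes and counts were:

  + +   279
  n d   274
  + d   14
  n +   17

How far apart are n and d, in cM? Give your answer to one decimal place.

The two most frequent classes, + + (279) and n d (274), are the parental types, so the F1 was + + / n d.
The recombinant classes are + d and n +: 14 + 17 = 31.
Recombination frequency = 31/584 = 0.0531 ≈ 5.3%, i.e. 5.3 cM.

5.3 cM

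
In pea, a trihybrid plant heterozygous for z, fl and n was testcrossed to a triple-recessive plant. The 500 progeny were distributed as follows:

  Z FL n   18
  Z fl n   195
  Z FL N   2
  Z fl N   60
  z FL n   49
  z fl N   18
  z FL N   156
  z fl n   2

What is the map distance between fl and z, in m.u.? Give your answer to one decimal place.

8.0 m.u.

The two most frequent reciprocal classes, z FL N and Z fl n, are the parental types, so the F1 was z FL N / Z fl n.
The two rarest classes, Z FL N and z fl n, are the double crossovers. Comparing them with the parentals, only the z allele has switched, so z is the middle locus and the order is fl – z – n.
Crossovers in the fl–z interval produce the single-crossover classes z fl N and Z FL n (18 + 18 = 36) plus the double crossovers (4).
RF(fl–z) = (36 + 4) / 500 = 40/500 = 0.0800 → 8.0 m.u.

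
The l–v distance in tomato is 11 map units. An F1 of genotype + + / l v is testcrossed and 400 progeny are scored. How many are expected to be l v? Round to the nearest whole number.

178

A map distance of 11 map units corresponds to a recombination frequency of 0.110.
The F1 is + + / l v, so l v is a parental gamete class with expected frequency (1 − r)/2 = 0.890/2 = 0.4450.
Expected number = 0.4450 × 400 = 178.00 ≈ 178.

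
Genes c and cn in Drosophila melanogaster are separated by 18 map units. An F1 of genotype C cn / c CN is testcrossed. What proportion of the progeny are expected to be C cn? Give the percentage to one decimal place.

A map distance of 18 map units corresponds to a recombination frequency of 0.180.
The F1 is C cn / c CN, so C cn is a parental gamete class with expected frequency (1 − r)/2 = 0.820/2 = 0.4100.
That is 0.4100 = 41.0% of the progeny.

41.0%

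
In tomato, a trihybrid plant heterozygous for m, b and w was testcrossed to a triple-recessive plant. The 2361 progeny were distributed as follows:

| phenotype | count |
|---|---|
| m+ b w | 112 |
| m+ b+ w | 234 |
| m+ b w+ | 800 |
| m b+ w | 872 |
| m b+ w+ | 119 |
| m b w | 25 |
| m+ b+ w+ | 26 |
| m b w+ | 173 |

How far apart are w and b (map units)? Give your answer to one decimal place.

11.9 map units

The two most frequent reciprocal classes, m b+ w and m+ b w+, are the parental types, so the F1 was m b+ w / m+ b w+.
The two rarest classes, m b w and m+ b+ w+, are the double crossovers. Comparing them with the parentals, only the b allele has switched, so b is the middle locus and the order is m – b – w.
Crossovers in the b–w interval produce the single-crossover classes m b+ w+ and m+ b w (119 + 112 = 231) plus the double crossovers (51).
RF(b–w) = (231 + 51) / 2361 = 282/2361 = 0.1194 → 11.9 map units.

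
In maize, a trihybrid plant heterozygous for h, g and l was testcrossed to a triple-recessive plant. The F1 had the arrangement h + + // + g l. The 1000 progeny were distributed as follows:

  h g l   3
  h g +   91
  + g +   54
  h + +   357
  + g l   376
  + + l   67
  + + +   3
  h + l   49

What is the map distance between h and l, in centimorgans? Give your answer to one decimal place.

10.9 centimorgans

The two rarest classes, + + + and h g l, are the double crossovers. Comparing them with the parentals, only the h allele has switched, so h is the middle locus and the order is l – h – g.
Crossovers in the l–h interval produce the single-crossover classes h + l and + g + (49 + 54 = 103) plus the double crossovers (6).
RF(l–h) = (103 + 6) / 1000 = 109/1000 = 0.1090 → 10.9 centimorgans.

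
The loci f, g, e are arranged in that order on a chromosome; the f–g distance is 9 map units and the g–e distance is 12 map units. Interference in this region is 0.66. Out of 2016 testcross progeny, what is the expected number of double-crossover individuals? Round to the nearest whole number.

Map distances give recombination frequencies of 0.090 and 0.120 for the two intervals.
With interference 0.66 (so coincidence = 0.34), expected double-crossover frequency = 0.090 × 0.120 × 0.34 = 0.00367.
Expected number = 0.00367 × 2016 = 7.40 ≈ 7.

7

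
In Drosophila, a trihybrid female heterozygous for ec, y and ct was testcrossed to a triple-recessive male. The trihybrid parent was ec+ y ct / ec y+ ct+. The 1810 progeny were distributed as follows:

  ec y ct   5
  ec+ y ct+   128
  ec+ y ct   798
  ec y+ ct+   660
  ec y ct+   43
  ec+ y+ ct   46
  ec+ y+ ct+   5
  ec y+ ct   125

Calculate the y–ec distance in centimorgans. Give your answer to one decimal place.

The two rarest classes, ec y ct and ec+ y+ ct+, are the double crossovers. Comparing them with the parentals, only the ec allele has switched, so ec is the middle locus and the order is y – ec – ct.
Crossovers in the y–ec interval produce the single-crossover classes ec+ y+ ct and ec y ct+ (46 + 43 = 89) plus the double crossovers (10).
RF(y–ec) = (89 + 10) / 1810 = 99/1810 = 0.0547 → 5.5 centimorgans.

5.5 centimorgans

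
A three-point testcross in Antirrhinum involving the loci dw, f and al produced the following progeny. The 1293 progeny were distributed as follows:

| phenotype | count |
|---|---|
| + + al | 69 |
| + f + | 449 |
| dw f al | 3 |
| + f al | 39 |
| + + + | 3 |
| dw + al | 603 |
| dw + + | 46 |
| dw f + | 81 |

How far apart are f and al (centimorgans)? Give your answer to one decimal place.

7.0 centimorgans

The two most frequent reciprocal classes, + f + and dw + al, are the parental types, so the F1 was + f + / dw + al.
The two rarest classes, + + + and dw f al, are the double crossovers. Comparing them with the parentals, only the f allele has switched, so f is the middle locus and the order is al – f – dw.
Crossovers in the al–f interval produce the single-crossover classes + f al and dw + + (39 + 46 = 85) plus the double crossovers (6).
RF(al–f) = (85 + 6) / 1293 = 91/1293 = 0.0704 → 7.0 centimorgans.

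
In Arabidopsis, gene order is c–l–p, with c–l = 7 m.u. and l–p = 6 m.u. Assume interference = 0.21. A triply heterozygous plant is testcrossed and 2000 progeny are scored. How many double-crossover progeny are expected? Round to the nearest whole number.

7

Map distances give recombination frequencies of 0.070 and 0.060 for the two intervals.
With interference 0.21 (so coincidence = 0.79), expected double-crossover frequency = 0.070 × 0.060 × 0.79 = 0.00332.
Expected number = 0.00332 × 2000 = 6.64 ≈ 7.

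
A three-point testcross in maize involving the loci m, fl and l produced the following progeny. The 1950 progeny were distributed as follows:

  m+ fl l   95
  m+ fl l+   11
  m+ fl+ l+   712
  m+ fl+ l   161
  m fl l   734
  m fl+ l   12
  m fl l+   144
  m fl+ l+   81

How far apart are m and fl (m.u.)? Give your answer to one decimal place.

The two most frequent reciprocal classes, m+ fl+ l+ and m fl l, are the parental types, so the F1 was m+ fl+ l+ / m fl l.
The two rarest classes, m+ fl l+ and m fl+ l, are the double crossovers. Comparing them with the parentals, only the fl allele has switched, so fl is the middle locus and the order is m – fl – l.
Crossovers in the m–fl interval produce the single-crossover classes m fl+ l+ and m+ fl l (81 + 95 = 176) plus the double crossovers (23).
RF(m–fl) = (176 + 23) / 1950 = 199/1950 = 0.1021 → 10.2 m.u.

10.2 m.u.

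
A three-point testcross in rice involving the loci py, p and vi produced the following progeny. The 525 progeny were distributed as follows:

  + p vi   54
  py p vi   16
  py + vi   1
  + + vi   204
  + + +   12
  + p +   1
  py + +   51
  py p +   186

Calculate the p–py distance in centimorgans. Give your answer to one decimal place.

The two most frequent reciprocal classes, py p + and + + vi, are the parental types, so the F1 was py p + / + + vi.
The two rarest classes, + p + and py + vi, are the double crossovers. Comparing them with the parentals, only the py allele has switched, so py is the middle locus and the order is p – py – vi.
Crossovers in the p–py interval produce the single-crossover classes py + + and + p vi (51 + 54 = 105) plus the double crossovers (2).
RF(p–py) = (105 + 2) / 525 = 107/525 = 0.2038 → 20.4 centimorgans.

20.4 centimorgans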